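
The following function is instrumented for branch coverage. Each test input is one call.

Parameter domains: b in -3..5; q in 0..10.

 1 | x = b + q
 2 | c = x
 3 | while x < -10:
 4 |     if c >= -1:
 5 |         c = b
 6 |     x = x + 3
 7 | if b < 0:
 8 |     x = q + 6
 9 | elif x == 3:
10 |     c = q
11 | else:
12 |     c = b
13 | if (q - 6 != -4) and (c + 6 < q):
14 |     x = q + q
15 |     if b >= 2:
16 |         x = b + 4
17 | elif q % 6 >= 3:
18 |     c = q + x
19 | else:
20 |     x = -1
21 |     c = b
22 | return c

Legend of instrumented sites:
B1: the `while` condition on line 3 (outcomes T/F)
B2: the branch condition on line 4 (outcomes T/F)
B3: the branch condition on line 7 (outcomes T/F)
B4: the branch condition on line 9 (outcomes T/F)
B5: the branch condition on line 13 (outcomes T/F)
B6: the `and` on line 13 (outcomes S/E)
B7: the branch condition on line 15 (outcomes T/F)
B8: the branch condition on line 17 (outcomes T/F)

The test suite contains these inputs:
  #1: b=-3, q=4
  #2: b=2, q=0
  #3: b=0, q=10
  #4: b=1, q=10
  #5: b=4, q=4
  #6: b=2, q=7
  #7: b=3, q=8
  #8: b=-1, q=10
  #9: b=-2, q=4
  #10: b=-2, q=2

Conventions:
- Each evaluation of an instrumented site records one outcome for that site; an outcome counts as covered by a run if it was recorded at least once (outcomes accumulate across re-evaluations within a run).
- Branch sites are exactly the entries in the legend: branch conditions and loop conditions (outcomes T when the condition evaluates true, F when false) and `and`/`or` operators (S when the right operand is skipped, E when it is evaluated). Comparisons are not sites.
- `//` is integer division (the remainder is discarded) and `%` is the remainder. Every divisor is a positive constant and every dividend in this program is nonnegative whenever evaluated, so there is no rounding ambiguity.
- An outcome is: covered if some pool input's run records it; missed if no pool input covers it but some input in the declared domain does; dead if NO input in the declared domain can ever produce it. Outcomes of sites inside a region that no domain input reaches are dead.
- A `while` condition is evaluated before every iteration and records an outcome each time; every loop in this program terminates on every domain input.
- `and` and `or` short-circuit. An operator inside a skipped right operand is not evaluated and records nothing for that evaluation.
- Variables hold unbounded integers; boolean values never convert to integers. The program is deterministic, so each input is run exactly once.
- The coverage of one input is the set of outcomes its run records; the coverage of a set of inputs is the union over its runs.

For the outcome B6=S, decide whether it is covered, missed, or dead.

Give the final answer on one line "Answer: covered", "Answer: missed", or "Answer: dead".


B6=S is recorded by pool input(s) 10 -> covered
Answer: covered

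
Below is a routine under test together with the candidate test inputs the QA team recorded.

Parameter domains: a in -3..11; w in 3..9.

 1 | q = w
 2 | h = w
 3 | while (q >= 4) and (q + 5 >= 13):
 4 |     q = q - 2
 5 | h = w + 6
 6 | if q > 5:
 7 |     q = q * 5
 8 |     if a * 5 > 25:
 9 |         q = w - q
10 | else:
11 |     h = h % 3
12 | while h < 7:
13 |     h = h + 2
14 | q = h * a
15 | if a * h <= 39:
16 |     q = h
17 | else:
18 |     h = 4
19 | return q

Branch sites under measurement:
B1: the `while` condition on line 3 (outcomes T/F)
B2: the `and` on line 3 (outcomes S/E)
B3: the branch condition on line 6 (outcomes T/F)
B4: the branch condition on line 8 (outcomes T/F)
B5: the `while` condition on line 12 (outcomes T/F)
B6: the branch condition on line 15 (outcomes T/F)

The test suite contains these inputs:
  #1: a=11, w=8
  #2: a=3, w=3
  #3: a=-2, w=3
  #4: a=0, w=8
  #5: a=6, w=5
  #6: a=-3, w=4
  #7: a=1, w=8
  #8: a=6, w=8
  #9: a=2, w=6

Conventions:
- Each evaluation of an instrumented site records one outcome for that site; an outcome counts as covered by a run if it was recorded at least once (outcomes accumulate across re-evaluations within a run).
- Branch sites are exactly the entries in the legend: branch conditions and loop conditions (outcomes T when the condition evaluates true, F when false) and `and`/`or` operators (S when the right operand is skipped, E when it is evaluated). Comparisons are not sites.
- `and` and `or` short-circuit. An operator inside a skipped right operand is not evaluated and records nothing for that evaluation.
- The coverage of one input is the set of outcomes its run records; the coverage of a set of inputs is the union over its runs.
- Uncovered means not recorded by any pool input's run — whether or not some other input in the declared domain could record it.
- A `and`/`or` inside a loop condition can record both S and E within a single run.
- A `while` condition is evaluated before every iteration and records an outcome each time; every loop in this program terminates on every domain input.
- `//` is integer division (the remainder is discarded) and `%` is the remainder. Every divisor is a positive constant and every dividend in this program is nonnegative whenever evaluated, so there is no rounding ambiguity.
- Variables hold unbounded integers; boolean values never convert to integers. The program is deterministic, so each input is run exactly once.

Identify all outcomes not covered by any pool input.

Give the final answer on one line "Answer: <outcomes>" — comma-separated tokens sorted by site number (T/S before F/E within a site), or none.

test 1 (a=11, w=8) fires B2->E, B1->T, B2->E, B1->F, B3->T, B4->T, B5->F, B6->F; hits B1=T, B1=F, B2=E, B3=T, B4=T, B5=F, B6=F
test 2 (a=3, w=3) fires B2->S, B1->F, B3->F, B5->T, B5->T, B5->T, B5->T, B5->F, B6->T; hits B1=F, B2=S, B3=F, B5=T, B5=F, B6=T
test 3 (a=-2, w=3) fires B2->S, B1->F, B3->F, B5->T, B5->T, B5->T, B5->T, B5->F, B6->T; hits B1=F, B2=S, B3=F, B5=T, B5=F, B6=T
test 4 (a=0, w=8) fires B2->E, B1->T, B2->E, B1->F, B3->T, B4->F, B5->F, B6->T; hits B1=T, B1=F, B2=E, B3=T, B4=F, B5=F, B6=T
test 5 (a=6, w=5) fires B2->E, B1->F, B3->F, B5->T, B5->T, B5->T, B5->F, B6->F; hits B1=F, B2=E, B3=F, B5=T, B5=F, B6=F
test 6 (a=-3, w=4) fires B2->E, B1->F, B3->F, B5->T, B5->T, B5->T, B5->F, B6->T; hits B1=F, B2=E, B3=F, B5=T, B5=F, B6=T
test 7 (a=1, w=8) fires B2->E, B1->T, B2->E, B1->F, B3->T, B4->F, B5->F, B6->T; hits B1=T, B1=F, B2=E, B3=T, B4=F, B5=F, B6=T
test 8 (a=6, w=8) fires B2->E, B1->T, B2->E, B1->F, B3->T, B4->T, B5->F, B6->F; hits B1=T, B1=F, B2=E, B3=T, B4=T, B5=F, B6=F
test 9 (a=2, w=6) fires B2->E, B1->F, B3->T, B4->F, B5->F, B6->T; hits B1=F, B2=E, B3=T, B4=F, B5=F, B6=T
union over the pool: B1=T, B1=F, B2=S, B2=E, B3=T, B3=F, B4=T, B4=F, B5=T, B5=F, B6=T, B6=F
uncovered (0 of 12): none

Answer: none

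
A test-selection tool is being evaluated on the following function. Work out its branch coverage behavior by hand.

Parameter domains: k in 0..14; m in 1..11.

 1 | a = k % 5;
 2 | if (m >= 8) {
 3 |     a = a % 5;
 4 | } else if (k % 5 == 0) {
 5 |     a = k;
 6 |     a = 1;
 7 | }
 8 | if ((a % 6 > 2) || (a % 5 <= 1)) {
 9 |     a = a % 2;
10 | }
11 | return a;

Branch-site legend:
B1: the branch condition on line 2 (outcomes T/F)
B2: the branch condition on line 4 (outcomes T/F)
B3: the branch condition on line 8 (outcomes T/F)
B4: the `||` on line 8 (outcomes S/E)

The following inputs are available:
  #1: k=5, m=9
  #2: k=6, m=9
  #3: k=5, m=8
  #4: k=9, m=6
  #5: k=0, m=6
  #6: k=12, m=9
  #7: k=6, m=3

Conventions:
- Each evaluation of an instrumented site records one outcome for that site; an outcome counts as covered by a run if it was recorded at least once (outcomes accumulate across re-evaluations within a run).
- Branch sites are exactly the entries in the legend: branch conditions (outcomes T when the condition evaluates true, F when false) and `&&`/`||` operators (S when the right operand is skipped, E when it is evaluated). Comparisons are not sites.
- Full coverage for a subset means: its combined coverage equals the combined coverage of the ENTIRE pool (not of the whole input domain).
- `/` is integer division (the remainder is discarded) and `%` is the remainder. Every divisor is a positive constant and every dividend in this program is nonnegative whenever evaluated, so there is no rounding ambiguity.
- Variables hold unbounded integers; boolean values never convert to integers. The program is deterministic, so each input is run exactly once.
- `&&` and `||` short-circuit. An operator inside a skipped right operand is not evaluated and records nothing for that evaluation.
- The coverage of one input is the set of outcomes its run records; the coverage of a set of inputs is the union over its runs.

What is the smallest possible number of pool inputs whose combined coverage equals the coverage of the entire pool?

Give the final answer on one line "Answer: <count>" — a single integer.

input #1, k=5, m=9: events B1->T, B4->E, B3->T; outcomes B1=T, B3=T, B4=E
input #2, k=6, m=9: events B1->T, B4->E, B3->T; outcomes B1=T, B3=T, B4=E
input #3, k=5, m=8: events B1->T, B4->E, B3->T; outcomes B1=T, B3=T, B4=E
input #4, k=9, m=6: events B1->F, B2->F, B4->S, B3->T; outcomes B1=F, B2=F, B3=T, B4=S
input #5, k=0, m=6: events B1->F, B2->T, B4->E, B3->T; outcomes B1=F, B2=T, B3=T, B4=E
input #6, k=12, m=9: events B1->T, B4->E, B3->F; outcomes B1=T, B3=F, B4=E
input #7, k=6, m=3: events B1->F, B2->F, B4->E, B3->T; outcomes B1=F, B2=F, B3=T, B4=E
pool-wide coverage (8 outcomes): B1=T, B1=F, B2=T, B2=F, B3=T, B3=F, B4=S, B4=E
every size-1 subset falls short of the 8 outcomes (best: 4/8)
every size-2 subset falls short of the 8 outcomes (best: 7/8)
the canonical winner is {4, 5, 6}: size 3, full 8-outcome coverage, earliest index list among size-3 covers

Answer: 3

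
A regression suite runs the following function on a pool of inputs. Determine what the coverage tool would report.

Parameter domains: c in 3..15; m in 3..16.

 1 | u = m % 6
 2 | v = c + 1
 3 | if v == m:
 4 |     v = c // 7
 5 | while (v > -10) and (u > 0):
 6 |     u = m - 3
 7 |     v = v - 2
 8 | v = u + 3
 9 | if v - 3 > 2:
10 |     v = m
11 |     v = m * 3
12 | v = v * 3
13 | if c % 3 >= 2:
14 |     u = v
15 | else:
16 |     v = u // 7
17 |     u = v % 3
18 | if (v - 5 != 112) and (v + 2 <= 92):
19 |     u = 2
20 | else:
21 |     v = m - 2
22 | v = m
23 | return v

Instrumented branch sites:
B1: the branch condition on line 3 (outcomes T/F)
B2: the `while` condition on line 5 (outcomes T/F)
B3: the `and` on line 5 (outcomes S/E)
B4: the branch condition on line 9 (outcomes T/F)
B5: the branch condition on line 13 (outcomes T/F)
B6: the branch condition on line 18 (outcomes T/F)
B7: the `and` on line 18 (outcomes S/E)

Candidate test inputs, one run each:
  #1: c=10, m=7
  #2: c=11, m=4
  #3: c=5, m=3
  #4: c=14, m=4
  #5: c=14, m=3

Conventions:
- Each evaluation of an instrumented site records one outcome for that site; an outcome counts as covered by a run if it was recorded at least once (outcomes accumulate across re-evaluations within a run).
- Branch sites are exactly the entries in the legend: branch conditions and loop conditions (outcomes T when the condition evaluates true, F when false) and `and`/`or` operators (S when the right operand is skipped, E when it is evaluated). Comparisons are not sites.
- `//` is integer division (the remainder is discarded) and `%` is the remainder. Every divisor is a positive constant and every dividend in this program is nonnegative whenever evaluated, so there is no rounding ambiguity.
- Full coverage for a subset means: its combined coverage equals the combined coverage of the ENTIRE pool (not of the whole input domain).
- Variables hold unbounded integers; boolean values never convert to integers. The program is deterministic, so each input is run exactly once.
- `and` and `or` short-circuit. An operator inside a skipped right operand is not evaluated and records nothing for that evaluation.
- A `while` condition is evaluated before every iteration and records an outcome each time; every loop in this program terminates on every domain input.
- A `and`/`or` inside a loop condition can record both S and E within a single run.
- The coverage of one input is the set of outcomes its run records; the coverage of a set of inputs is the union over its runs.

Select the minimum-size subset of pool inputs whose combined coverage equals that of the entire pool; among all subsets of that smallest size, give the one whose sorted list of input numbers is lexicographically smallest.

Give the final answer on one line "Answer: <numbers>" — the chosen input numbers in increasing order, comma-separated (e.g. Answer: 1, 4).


input #1 (c=10, m=7): events B1->F, B3->E, B2->T, B3->E, B2->T, B3->E, B2->T, B3->E, B2->T, B3->E, B2->T, B3->E, B2->T, B3->E, ...; covers B1=F, B2=T, B2=F, B3=S, B3=E, B4=T, B5=F, B6=T, B7=E
input #2 (c=11, m=4): events B1->F, B3->E, B2->T, B3->E, B2->T, B3->E, B2->T, B3->E, B2->T, B3->E, B2->T, B3->E, B2->T, B3->E, ...; covers B1=F, B2=T, B2=F, B3=S, B3=E, B4=F, B5=T, B6=T, B7=E
input #3 (c=5, m=3): events B1->F, B3->E, B2->T, B3->E, B2->F, B4->F, B5->T, B7->E, B6->T; covers B1=F, B2=T, B2=F, B3=E, B4=F, B5=T, B6=T, B7=E
input #4 (c=14, m=4): events B1->F, B3->E, B2->T, B3->E, B2->T, B3->E, B2->T, B3->E, B2->T, B3->E, B2->T, B3->E, B2->T, B3->E, ...; covers B1=F, B2=T, B2=F, B3=S, B3=E, B4=F, B5=T, B6=T, B7=E
input #5 (c=14, m=3): events B1->F, B3->E, B2->T, B3->E, B2->F, B4->F, B5->T, B7->E, B6->T; covers B1=F, B2=T, B2=F, B3=E, B4=F, B5=T, B6=T, B7=E
together the pool reaches 11 outcomes: B1=F, B2=T, B2=F, B3=S, B3=E, B4=T, B4=F, B5=T, B5=F, B6=T, B7=E
checked all size-1 subsets: none covers 11 outcomes (max 9/11)
size 2: inputs {1, 2} cover all 11 outcomes, and no lexicographically smaller subset of this size does
Answer: 1, 2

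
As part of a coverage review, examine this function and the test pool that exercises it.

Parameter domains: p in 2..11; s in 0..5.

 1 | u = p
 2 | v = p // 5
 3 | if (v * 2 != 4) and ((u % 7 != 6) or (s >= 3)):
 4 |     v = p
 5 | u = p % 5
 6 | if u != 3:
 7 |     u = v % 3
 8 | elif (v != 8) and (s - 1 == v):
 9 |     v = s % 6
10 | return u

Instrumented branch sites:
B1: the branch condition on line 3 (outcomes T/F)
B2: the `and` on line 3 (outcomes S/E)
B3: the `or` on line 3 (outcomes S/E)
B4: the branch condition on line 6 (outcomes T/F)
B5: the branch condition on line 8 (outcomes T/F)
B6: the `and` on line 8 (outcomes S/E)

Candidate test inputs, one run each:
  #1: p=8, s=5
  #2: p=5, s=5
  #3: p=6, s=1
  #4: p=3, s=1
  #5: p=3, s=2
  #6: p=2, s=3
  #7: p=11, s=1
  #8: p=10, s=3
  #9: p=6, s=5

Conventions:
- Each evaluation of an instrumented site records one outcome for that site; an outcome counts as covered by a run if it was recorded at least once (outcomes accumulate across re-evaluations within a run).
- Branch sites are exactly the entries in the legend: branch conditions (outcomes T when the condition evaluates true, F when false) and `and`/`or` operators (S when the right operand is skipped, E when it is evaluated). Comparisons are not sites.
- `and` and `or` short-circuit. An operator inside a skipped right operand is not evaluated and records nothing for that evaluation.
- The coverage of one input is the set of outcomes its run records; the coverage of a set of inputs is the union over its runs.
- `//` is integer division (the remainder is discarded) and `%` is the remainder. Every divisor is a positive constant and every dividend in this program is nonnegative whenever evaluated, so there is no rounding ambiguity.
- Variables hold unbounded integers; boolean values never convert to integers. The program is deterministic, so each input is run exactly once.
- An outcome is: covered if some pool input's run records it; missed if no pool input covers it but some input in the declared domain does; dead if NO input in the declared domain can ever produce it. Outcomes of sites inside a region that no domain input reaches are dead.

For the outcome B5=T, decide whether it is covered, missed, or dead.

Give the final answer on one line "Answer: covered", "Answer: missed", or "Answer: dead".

no pool input records B5=T
but domain input (p=3, s=4) does record it -> reachable, so missed

Answer: missed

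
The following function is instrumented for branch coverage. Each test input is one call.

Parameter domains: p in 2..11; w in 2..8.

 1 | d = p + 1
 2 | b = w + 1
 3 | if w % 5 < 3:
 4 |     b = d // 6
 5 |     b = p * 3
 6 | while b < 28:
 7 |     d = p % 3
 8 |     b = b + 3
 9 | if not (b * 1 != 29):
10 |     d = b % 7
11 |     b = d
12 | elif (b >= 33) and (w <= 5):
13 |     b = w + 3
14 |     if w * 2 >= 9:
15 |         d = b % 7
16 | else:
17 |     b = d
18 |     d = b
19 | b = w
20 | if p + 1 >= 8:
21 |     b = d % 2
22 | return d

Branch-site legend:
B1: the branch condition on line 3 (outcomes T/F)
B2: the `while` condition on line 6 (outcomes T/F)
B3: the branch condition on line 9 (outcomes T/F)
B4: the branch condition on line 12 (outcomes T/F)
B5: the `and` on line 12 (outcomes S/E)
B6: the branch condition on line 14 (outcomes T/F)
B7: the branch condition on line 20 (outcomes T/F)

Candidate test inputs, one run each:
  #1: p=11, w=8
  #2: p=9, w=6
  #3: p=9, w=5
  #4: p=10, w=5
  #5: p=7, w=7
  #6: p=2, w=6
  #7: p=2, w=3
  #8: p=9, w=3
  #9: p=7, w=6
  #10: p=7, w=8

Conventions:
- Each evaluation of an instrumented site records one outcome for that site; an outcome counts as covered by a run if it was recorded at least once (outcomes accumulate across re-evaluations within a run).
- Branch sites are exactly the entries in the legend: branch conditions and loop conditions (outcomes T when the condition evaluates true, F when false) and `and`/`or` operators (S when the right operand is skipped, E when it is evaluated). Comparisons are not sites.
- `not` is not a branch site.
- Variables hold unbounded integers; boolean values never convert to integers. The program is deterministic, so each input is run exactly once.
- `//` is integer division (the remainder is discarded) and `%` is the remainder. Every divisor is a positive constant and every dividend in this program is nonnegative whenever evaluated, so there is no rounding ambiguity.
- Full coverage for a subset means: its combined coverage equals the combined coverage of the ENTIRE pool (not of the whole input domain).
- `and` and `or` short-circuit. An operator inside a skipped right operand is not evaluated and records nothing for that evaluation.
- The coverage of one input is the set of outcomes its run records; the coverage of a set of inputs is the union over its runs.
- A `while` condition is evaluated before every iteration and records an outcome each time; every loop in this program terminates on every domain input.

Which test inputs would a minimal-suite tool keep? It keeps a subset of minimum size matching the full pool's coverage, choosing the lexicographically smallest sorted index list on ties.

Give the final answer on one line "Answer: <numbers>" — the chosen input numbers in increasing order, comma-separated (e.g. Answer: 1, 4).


#1 (p=11, w=8) -> B1->F, B2->T, B2->T, B2->T, B2->T, B2->T, B2->T, B2->T, B2->F, B3->F, B5->S, B4->F, B7->T; covered: B1=F, B2=T, B2=F, B3=F, B4=F, B5=S, B7=T
#2 (p=9, w=6) -> B1->T, B2->T, B2->F, B3->F, B5->S, B4->F, B7->T; covered: B1=T, B2=T, B2=F, B3=F, B4=F, B5=S, B7=T
#3 (p=9, w=5) -> B1->T, B2->T, B2->F, B3->F, B5->S, B4->F, B7->T; covered: B1=T, B2=T, B2=F, B3=F, B4=F, B5=S, B7=T
#4 (p=10, w=5) -> B1->T, B2->F, B3->F, B5->S, B4->F, B7->T; covered: B1=T, B2=F, B3=F, B4=F, B5=S, B7=T
#5 (p=7, w=7) -> B1->T, B2->T, B2->T, B2->T, B2->F, B3->F, B5->S, B4->F, B7->T; covered: B1=T, B2=T, B2=F, B3=F, B4=F, B5=S, B7=T
#6 (p=2, w=6) -> B1->T, B2->T, B2->T, B2->T, B2->T, B2->T, B2->T, B2->T, B2->T, B2->F, B3->F, B5->S, B4->F, B7->F; covered: B1=T, B2=T, B2=F, B3=F, B4=F, B5=S, B7=F
#7 (p=2, w=3) -> B1->F, B2->T, B2->T, B2->T, B2->T, B2->T, B2->T, B2->T, B2->T, B2->F, B3->F, B5->S, B4->F, B7->F; covered: B1=F, B2=T, B2=F, B3=F, B4=F, B5=S, B7=F
#8 (p=9, w=3) -> B1->F, B2->T, B2->T, B2->T, B2->T, B2->T, B2->T, B2->T, B2->T, B2->F, B3->F, B5->S, B4->F, B7->T; covered: B1=F, B2=T, B2=F, B3=F, B4=F, B5=S, B7=T
#9 (p=7, w=6) -> B1->T, B2->T, B2->T, B2->T, B2->F, B3->F, B5->S, B4->F, B7->T; covered: B1=T, B2=T, B2=F, B3=F, B4=F, B5=S, B7=T
#10 (p=7, w=8) -> B1->F, B2->T, B2->T, B2->T, B2->T, B2->T, B2->T, B2->T, B2->F, B3->F, B5->S, B4->F, B7->T; covered: B1=F, B2=T, B2=F, B3=F, B4=F, B5=S, B7=T
the full pool covers 9 outcomes: B1=T, B1=F, B2=T, B2=F, B3=F, B4=F, B5=S, B7=T, B7=F
checked all size-1 subsets: none covers 9 outcomes (max 7/9)
the canonical winner is {1, 6}: size 2, full 9-outcome coverage, earliest index list among size-2 covers
Answer: 1, 6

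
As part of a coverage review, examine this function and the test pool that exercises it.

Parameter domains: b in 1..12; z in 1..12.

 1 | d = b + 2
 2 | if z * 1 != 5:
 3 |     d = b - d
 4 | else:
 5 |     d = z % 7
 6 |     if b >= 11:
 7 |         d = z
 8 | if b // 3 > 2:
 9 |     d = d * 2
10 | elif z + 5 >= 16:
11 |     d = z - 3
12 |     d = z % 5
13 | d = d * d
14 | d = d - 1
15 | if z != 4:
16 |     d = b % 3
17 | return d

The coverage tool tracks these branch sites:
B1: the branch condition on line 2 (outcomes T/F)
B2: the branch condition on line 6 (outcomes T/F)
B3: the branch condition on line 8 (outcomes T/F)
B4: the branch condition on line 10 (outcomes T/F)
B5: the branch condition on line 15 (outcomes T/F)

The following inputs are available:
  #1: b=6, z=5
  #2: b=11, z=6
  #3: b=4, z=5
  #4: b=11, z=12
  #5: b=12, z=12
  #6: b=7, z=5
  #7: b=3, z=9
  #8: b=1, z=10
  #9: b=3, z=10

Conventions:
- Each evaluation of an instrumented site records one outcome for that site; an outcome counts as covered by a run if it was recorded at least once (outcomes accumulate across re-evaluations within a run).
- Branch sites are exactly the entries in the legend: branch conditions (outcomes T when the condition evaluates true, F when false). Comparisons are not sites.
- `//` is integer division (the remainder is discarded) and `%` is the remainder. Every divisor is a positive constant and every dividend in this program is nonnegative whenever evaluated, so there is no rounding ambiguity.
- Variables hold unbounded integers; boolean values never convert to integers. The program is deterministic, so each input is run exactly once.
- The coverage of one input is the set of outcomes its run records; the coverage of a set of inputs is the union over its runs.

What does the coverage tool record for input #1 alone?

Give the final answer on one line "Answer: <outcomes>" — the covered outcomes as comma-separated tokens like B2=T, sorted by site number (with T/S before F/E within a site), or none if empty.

Running input #1 (b=6, z=5), event by event:
  B1->F, B2->F, B3->F, B4->F, B5->T
deduplicating events, the covered set is: B1=F, B2=F, B3=F, B4=F, B5=T

Answer: B1=F, B2=F, B3=F, B4=F, B5=T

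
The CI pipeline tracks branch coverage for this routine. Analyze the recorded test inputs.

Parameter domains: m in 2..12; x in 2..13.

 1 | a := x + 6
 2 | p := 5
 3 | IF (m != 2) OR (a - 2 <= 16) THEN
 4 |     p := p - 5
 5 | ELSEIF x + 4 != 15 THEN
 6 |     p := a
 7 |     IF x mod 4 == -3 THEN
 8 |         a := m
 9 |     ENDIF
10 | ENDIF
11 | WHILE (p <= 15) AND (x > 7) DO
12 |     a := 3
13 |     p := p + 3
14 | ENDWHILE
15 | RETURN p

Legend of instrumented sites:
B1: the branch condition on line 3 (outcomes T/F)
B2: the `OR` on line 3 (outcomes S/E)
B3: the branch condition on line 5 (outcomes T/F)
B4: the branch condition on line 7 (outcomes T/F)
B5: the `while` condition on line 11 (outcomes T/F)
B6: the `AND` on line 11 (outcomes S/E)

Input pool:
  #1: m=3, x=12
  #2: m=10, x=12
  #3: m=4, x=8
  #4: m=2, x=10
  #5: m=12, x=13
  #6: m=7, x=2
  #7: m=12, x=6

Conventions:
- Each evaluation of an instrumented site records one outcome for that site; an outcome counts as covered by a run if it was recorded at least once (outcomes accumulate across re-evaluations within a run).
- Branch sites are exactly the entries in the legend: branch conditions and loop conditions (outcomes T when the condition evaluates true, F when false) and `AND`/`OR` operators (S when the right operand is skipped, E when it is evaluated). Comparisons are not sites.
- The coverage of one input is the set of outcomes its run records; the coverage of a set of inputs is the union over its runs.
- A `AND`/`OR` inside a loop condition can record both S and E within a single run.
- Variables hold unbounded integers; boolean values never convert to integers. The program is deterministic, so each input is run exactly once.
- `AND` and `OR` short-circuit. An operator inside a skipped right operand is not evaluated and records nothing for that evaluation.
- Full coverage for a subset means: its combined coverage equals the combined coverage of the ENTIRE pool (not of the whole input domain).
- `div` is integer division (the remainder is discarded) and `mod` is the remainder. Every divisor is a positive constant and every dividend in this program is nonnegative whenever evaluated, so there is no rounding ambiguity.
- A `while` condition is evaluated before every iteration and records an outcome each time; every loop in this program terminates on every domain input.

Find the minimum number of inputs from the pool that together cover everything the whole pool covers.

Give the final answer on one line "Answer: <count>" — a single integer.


test 1 (m=3, x=12) hits B1=T, B2=S, B5=T, B5=F, B6=S, B6=E
test 2 (m=10, x=12) hits B1=T, B2=S, B5=T, B5=F, B6=S, B6=E
test 3 (m=4, x=8) hits B1=T, B2=S, B5=T, B5=F, B6=S, B6=E
test 4 (m=2, x=10) hits B1=T, B2=E, B5=T, B5=F, B6=S, B6=E
test 5 (m=12, x=13) hits B1=T, B2=S, B5=T, B5=F, B6=S, B6=E
test 6 (m=7, x=2) hits B1=T, B2=S, B5=F, B6=E
test 7 (m=12, x=6) hits B1=T, B2=S, B5=F, B6=E
together the pool reaches 7 outcomes: B1=T, B2=S, B2=E, B5=T, B5=F, B6=S, B6=E
size 1 is not enough: best union over all size-1 subsets is 6/7
at size 2, {1, 4} reaches all 7 outcomes; every lexicographically earlier size-2 subset fails
Answer: 2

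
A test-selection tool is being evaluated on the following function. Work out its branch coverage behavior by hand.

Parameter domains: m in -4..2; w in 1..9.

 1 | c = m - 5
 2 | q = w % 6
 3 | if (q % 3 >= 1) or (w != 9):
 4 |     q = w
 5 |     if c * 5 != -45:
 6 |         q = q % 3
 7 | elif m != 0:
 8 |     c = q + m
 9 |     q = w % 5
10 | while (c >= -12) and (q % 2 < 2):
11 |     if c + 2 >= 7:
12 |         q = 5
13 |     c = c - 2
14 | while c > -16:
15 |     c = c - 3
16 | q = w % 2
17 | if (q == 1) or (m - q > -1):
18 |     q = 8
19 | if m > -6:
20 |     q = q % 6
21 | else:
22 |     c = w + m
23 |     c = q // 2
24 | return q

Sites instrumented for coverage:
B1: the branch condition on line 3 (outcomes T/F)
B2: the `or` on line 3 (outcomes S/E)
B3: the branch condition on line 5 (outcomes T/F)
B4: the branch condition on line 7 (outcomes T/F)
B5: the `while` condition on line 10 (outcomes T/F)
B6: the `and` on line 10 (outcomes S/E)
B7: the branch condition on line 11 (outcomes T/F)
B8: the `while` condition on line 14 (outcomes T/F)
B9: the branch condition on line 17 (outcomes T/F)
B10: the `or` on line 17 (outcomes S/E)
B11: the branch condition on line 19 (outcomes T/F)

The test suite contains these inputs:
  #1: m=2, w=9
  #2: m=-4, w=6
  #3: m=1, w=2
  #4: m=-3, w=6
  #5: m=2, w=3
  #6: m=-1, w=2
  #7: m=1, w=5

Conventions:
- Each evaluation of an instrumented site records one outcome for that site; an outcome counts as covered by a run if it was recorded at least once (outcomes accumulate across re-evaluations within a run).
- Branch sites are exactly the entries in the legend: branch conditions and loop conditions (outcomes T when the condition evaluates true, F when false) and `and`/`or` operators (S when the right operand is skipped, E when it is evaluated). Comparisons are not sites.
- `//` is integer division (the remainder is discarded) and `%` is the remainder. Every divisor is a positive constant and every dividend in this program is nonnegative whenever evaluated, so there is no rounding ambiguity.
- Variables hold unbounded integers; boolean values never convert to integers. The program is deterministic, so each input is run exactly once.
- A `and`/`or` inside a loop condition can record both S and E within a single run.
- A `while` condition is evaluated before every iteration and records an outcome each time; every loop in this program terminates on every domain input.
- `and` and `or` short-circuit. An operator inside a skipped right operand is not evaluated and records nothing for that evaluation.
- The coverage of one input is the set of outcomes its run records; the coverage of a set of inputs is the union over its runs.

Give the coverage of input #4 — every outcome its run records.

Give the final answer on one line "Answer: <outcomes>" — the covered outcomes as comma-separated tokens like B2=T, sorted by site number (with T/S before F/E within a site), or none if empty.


Running input #4 (m=-3, w=6), event by event:
  B2->E, B1->T, B3->T, B6->E, B5->T, B7->F, B6->E, B5->T, B7->F, B6->E
  B5->T, B7->F, B6->S, B5->F, B8->T, B8->F, B10->E, B9->F, B11->T
as a set, this run covers: B1=T, B2=E, B3=T, B5=T, B5=F, B6=S, B6=E, B7=F, B8=T, B8=F, B9=F, B10=E, B11=T
Answer: B1=T, B2=E, B3=T, B5=T, B5=F, B6=S, B6=E, B7=F, B8=T, B8=F, B9=F, B10=E, B11=T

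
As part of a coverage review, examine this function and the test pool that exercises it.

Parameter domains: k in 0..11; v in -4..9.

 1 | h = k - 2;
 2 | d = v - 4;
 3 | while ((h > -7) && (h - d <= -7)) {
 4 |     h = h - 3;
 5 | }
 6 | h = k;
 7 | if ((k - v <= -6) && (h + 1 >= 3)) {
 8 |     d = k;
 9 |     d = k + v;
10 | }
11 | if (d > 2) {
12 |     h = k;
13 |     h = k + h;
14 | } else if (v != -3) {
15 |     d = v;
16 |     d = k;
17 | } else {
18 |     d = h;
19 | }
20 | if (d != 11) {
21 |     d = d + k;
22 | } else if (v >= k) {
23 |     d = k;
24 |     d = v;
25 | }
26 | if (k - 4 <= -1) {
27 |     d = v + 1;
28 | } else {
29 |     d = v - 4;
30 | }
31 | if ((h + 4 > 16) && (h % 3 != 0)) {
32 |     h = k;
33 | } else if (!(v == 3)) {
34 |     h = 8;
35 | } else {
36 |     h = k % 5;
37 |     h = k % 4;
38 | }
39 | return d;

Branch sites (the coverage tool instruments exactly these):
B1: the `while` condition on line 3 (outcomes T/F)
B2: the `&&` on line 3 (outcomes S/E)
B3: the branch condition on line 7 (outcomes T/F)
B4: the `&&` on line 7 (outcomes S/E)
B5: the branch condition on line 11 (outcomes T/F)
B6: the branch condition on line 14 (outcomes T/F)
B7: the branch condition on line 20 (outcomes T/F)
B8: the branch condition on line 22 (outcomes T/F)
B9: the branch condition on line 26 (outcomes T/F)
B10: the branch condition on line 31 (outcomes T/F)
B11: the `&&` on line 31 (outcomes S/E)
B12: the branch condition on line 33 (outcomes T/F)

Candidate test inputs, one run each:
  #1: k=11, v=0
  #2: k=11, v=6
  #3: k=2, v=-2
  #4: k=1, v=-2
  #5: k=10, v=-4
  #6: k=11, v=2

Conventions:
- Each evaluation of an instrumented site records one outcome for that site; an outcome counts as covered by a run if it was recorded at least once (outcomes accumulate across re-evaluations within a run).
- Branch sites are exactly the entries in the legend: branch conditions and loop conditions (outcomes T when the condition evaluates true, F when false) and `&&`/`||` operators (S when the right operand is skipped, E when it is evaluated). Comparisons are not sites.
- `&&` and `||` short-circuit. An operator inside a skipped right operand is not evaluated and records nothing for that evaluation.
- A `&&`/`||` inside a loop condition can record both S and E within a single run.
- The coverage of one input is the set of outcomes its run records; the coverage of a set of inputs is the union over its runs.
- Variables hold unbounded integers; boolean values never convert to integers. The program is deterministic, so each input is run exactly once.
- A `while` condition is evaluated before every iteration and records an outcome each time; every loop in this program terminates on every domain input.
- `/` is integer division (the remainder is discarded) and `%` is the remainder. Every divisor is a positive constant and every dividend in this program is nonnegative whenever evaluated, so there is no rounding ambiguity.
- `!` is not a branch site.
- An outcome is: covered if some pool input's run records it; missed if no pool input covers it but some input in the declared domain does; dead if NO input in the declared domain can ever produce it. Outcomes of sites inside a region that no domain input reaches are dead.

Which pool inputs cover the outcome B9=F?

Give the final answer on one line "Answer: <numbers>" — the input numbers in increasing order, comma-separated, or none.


input #1 (k=11, v=0): hits B9=F
input #2 (k=11, v=6): hits B9=F
input #3 (k=2, v=-2): never hits B9=F
input #4 (k=1, v=-2): never hits B9=F
input #5 (k=10, v=-4): hits B9=F
input #6 (k=11, v=2): hits B9=F
Answer: 1, 2, 5, 6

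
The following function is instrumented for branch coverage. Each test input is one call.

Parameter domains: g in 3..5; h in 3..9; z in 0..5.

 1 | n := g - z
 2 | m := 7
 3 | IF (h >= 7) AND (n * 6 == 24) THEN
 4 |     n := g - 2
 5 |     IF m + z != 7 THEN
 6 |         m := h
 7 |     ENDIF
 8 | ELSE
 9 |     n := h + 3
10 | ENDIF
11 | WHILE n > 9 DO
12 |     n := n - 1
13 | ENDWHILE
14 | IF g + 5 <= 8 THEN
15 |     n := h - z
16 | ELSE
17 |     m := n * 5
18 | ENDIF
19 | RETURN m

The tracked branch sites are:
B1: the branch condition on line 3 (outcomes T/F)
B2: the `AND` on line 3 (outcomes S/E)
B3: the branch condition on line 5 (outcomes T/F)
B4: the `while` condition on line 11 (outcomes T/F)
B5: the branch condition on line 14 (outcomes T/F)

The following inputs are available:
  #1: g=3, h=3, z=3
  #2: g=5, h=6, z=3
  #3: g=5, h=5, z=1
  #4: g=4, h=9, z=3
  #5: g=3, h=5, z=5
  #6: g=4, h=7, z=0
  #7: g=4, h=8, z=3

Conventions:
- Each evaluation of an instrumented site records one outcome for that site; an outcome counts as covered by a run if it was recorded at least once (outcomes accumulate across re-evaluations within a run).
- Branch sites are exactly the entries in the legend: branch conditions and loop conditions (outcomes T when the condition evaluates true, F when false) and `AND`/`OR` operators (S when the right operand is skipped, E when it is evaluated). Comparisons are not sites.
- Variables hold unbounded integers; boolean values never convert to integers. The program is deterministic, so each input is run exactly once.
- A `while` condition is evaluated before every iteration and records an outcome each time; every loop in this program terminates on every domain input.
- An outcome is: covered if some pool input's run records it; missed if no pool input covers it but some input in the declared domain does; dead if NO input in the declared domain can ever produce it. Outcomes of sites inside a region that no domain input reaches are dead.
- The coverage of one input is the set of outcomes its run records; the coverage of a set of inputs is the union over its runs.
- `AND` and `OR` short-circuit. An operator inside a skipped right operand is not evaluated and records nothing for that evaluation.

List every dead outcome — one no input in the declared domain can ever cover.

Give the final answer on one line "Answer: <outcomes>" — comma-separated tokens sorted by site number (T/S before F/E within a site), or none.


sweeping the full domain (126 inputs) for each outcome:
  reachable outcomes have witnesses, e.g. B1=T (e.g. g=4, h=7, z=0), B1=F (e.g. g=3, h=3, z=0), B2=S (e.g. g=3, h=3, z=0), B2=E (e.g. g=3, h=7, z=0)
Answer: none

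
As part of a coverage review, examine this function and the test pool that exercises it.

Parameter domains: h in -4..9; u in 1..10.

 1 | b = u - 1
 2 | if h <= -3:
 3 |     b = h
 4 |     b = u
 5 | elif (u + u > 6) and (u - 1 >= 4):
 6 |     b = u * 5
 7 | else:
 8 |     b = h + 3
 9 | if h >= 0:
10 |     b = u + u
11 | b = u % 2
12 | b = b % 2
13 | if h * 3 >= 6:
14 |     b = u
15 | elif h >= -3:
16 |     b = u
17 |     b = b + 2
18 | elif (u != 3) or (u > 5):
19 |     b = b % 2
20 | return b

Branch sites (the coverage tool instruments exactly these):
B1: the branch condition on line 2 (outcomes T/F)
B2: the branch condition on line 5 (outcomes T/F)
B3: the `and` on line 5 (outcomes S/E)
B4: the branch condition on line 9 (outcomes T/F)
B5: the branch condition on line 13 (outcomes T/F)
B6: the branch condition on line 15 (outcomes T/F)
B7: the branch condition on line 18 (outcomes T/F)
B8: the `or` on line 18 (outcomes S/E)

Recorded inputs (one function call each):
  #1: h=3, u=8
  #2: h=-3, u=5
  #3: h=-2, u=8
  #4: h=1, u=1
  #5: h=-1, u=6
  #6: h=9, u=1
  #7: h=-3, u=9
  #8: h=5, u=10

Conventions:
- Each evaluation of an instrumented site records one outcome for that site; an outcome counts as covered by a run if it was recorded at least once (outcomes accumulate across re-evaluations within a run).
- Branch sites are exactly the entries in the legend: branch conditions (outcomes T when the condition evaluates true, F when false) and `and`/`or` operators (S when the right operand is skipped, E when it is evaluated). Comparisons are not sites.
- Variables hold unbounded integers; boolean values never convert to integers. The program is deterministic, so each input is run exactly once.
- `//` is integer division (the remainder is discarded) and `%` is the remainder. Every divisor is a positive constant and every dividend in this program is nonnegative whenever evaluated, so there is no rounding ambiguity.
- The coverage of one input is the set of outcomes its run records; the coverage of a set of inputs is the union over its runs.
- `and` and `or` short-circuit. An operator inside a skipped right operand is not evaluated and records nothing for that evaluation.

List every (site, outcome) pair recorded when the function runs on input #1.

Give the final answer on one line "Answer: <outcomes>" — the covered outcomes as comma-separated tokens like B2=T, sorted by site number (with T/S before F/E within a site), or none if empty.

Event log for input #1 (h=3, u=8):
  B1->F, B3->E, B2->T, B4->T, B5->T
distinct outcomes covered: B1=F, B2=T, B3=E, B4=T, B5=T

Answer: B1=F, B2=T, B3=E, B4=T, B5=T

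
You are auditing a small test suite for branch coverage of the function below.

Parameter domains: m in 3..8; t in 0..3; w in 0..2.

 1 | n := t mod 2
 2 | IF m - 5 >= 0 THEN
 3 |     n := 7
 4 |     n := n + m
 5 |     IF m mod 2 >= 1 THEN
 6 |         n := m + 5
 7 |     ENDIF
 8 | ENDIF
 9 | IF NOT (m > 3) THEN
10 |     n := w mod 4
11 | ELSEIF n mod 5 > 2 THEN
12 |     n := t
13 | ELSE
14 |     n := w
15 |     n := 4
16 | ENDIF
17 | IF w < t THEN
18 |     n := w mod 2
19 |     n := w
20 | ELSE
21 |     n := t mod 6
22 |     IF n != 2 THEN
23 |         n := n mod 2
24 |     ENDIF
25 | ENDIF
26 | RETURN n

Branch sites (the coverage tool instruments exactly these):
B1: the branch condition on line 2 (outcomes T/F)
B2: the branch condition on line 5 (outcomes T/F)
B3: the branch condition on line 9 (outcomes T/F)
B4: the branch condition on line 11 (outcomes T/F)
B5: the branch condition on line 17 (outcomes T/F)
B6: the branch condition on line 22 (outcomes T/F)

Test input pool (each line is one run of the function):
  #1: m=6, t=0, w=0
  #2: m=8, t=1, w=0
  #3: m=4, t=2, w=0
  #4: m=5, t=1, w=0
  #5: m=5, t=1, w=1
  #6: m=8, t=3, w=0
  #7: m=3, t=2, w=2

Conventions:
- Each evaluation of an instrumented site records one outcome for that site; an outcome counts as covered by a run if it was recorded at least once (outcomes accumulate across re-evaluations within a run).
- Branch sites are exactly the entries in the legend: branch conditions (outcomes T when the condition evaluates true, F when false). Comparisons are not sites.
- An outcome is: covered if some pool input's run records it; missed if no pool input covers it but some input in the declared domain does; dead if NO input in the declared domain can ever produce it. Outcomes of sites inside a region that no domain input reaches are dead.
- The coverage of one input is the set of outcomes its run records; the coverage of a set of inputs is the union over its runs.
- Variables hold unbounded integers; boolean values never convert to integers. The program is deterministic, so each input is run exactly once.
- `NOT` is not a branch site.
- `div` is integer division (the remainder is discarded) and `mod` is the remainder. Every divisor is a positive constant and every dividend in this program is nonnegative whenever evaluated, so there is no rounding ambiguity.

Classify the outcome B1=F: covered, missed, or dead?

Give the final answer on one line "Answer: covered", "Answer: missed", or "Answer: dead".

B1=F is recorded by pool input(s) 3, 7 -> covered

Answer: covered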